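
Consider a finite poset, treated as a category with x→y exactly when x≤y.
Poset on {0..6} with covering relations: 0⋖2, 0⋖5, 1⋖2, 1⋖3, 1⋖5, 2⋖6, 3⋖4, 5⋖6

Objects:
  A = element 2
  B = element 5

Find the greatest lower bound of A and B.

Lower bounds of A=2 and B=5: {0,1}
  maximal lower bounds 0 and 1 are incomparable: neither 0≤1 nor 1≤0
→ no greatest lower bound exists

Answer: NO MEET EXISTS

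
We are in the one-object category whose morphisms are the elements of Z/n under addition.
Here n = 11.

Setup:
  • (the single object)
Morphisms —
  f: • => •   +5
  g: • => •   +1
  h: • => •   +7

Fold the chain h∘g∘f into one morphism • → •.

  0 +5≡5 +1≡6 +7≡2  (mod 11)
⟦path⟧: +2

Answer: +2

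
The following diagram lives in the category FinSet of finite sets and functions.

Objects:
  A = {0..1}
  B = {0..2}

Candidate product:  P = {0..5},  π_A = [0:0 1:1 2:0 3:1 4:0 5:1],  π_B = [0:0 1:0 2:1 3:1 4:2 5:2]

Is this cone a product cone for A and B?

Answer: VALID PRODUCT

Work:
|A|·|B| = 2·3 = 6;  |P| = 6
Check the pairing map k ↦ (π_A(k), π_B(k)):
  0 : (0,0)
  1 : (1,0)
  2 : (0,1)
  3 : (1,1)
  4 : (0,2)
  5 : (1,2)
distinct pairs in image: 6 / 6 needed
  → bijection onto A×B; projections well-typed.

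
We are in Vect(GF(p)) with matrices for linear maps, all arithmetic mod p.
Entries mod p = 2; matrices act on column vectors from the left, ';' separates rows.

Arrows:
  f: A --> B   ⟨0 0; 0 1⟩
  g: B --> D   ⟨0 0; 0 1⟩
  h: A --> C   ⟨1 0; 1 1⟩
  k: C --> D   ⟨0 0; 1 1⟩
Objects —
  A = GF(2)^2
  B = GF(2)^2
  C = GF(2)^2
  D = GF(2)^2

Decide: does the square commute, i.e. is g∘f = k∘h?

Answer: COMMUTES

Work:
Along f;g (path 1):
  e0=[1,0] f-->[0,0] g-->[0,0]
  e1=[0,1] f-->[0,1] g-->[0,1]
  result₁ = ⟨0 0; 0 1⟩
Along h;k (path 2):
  e0=[1,0] h-->[1,1] k-->[0,0]
  e1=[0,1] h-->[0,1] k-->[0,1]
  result₂ = ⟨0 0; 0 1⟩
Equal? equal; square commutes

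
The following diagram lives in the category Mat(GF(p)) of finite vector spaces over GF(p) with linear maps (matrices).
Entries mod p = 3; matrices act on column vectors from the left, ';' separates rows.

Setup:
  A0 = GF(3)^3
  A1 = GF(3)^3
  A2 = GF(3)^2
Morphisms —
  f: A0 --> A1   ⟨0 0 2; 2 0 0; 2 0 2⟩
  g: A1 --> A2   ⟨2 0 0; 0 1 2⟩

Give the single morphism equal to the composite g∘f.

Answer: ⟨0 0 1; 0 0 1⟩

Work:
  e0=⟨1,0,0⟩ f-->⟨0,2,2⟩ g-->⟨0,0⟩
  e1=⟨0,1,0⟩ f-->⟨0,0,0⟩ g-->⟨0,0⟩
  e2=⟨0,0,1⟩ f-->⟨2,0,2⟩ g-->⟨1,1⟩
result: ⟨0 0 1; 0 0 1⟩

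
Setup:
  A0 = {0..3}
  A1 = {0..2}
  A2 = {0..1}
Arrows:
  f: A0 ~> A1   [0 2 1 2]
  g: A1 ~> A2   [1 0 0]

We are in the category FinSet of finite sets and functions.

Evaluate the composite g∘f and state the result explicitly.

  0 f~>0 g~>1
  1 f~>2 g~>0
  2 f~>1 g~>0
  3 f~>2 g~>0
result: [1 0 0 0]

Answer: [1 0 0 0]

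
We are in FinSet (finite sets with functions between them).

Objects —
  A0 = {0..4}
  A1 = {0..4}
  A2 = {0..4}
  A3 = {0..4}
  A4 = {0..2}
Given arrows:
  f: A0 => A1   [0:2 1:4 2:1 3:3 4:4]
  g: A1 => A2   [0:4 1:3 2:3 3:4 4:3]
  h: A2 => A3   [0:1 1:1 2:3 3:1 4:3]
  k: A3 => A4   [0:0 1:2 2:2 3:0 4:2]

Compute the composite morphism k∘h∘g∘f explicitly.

  0 f=>2 g=>3 h=>1 k=>2
  1 f=>4 g=>3 h=>1 k=>2
  2 f=>1 g=>3 h=>1 k=>2
  3 f=>3 g=>4 h=>3 k=>0
  4 f=>4 g=>3 h=>1 k=>2
⟦path⟧: [0:2 1:2 2:2 3:0 4:2]

Answer: [0:2 1:2 2:2 3:0 4:2]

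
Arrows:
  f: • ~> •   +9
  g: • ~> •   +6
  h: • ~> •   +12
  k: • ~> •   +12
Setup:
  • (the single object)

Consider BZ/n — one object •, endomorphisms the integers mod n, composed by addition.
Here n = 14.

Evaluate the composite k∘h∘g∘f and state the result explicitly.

  0 +9≡9 +6≡1 +12≡13 +12≡11  (mod 14)
⟦path⟧: +11

Answer: +11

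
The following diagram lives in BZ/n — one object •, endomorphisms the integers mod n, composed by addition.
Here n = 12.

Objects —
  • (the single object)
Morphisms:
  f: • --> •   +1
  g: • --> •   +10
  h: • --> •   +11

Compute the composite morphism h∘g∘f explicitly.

Answer: +10

Work:
  0 +1≡1 +10≡11 +11≡10  (mod 12)
composite: +10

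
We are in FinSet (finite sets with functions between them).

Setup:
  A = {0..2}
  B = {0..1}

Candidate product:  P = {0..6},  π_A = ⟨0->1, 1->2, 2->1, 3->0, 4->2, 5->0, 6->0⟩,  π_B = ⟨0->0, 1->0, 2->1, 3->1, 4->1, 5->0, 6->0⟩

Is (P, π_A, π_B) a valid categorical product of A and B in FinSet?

Answer: NOT A VALID PRODUCT — |P|=7 ≠ |A|·|B|=6

Trace:
|A|·|B| = 3·2 = 6;  |P| = 7
  → cardinalities differ; no bijection possible.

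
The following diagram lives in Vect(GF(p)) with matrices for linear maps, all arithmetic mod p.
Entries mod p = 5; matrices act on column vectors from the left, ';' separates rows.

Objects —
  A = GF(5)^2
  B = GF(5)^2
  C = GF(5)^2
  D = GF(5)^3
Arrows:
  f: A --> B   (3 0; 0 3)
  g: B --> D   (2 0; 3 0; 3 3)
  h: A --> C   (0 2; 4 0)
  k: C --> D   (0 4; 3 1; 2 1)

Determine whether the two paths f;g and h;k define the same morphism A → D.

Path 1 = f;g:
  e0=[1,0] f-->[3,0] g-->[1,4,4]
  e1=[0,1] f-->[0,3] g-->[0,0,4]
  ⟦path⟧₁ = (1 0; 4 0; 4 4)
Path 2 = h;k:
  e0=[1,0] h-->[0,4] k-->[1,4,4]
  e1=[0,1] h-->[2,0] k-->[0,1,4]
  ⟦path⟧₂ = (1 0; 4 1; 4 4)
Equal? distinct morphisms ✗

Answer: DOES NOT COMMUTE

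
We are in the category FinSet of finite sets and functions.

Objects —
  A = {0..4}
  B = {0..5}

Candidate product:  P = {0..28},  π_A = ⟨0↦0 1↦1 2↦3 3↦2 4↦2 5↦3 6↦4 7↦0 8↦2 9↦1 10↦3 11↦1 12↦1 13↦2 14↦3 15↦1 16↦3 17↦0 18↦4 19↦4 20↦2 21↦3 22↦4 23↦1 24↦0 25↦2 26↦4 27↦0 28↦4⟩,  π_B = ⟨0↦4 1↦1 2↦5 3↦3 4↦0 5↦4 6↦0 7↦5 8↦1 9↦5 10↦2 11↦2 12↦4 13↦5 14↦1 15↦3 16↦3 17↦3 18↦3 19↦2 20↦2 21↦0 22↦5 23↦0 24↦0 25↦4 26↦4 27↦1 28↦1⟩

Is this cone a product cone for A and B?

Answer: NOT A VALID PRODUCT — |P|=29 ≠ |A|·|B|=30

Derivation:
|A|·|B| = 5·6 = 30;  |P| = 29
  → cardinalities differ; no bijection possible.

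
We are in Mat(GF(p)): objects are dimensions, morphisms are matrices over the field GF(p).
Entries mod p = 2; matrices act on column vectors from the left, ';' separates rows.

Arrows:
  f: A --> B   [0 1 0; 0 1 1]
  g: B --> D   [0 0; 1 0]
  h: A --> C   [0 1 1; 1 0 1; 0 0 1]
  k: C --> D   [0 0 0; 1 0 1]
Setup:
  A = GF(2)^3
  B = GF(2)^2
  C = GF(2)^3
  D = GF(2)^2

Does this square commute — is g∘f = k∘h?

Answer: COMMUTES

Trace:
Along f;g (path 1):
  e0=(1,0,0) f-->(0,0) g-->(0,0)
  e1=(0,1,0) f-->(1,1) g-->(0,1)
  e2=(0,0,1) f-->(0,1) g-->(0,0)
  ⟦path⟧₁ = [0 0 0; 0 1 0]
Along h;k (path 2):
  e0=(1,0,0) h-->(0,1,0) k-->(0,0)
  e1=(0,1,0) h-->(1,0,0) k-->(0,1)
  e2=(0,0,1) h-->(1,1,1) k-->(0,0)
  ⟦path⟧₂ = [0 0 0; 0 1 0]
Equal? same morphism ✓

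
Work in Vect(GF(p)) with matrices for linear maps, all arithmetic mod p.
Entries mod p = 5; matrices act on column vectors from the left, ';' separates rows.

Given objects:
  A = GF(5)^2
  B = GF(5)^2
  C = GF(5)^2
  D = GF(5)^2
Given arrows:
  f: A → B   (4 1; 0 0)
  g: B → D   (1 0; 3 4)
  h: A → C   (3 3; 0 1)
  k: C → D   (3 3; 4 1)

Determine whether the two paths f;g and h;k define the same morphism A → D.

Answer: DOES NOT COMMUTE

Trace:
1) trace f;g:
  e0=⟨1,0⟩ f→⟨4,0⟩ g→⟨4,2⟩
  e1=⟨0,1⟩ f→⟨1,0⟩ g→⟨1,3⟩
  result₁ = (4 1; 2 3)
2) trace h;k:
  e0=⟨1,0⟩ h→⟨3,0⟩ k→⟨4,2⟩
  e1=⟨0,1⟩ h→⟨3,1⟩ k→⟨2,3⟩
  result₂ = (4 2; 2 3)
Equal? differ; not commutative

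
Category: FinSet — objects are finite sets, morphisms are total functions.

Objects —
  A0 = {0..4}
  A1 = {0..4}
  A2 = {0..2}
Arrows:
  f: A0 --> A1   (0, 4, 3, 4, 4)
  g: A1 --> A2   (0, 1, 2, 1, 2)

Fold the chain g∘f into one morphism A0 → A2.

Answer: (0, 2, 1, 2, 2)

Trace:
  0 f-->0 g-->0
  1 f-->4 g-->2
  2 f-->3 g-->1
  3 f-->4 g-->2
  4 f-->4 g-->2
⟦path⟧: (0, 2, 1, 2, 2)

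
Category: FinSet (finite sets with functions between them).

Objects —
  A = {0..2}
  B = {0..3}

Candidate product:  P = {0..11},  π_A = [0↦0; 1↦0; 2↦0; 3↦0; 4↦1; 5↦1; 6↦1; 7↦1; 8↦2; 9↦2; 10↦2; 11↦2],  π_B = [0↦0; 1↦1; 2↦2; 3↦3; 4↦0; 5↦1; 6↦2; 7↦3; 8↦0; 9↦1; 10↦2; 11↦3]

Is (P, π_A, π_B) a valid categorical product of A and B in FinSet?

|A|·|B| = 3·4 = 12;  |P| = 12
Check the pairing map k ↦ (π_A(k), π_B(k)):
  0 ↦ (0,0)
  1 ↦ (0,1)
  2 ↦ (0,2)
  3 ↦ (0,3)
  4 ↦ (1,0)
  5 ↦ (1,1)
  6 ↦ (1,2)
  7 ↦ (1,3)
  8 ↦ (2,0)
  9 ↦ (2,1)
  10 ↦ (2,2)
  11 ↦ (2,3)
distinct pairs in image: 12 / 12 needed
  → bijection onto A×B; projections well-typed.

Answer: VALID PRODUCT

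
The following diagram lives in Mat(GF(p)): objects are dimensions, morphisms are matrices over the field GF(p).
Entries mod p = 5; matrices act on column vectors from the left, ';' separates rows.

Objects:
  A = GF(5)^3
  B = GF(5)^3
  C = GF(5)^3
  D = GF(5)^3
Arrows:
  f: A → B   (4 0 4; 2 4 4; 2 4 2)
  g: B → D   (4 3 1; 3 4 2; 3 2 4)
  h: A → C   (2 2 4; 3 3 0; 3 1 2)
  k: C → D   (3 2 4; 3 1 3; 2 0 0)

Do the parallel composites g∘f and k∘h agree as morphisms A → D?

Answer: DOES NOT COMMUTE

Trace:
Path 1 = f;g:
  e0=(1,0,0) f→(4,2,2) g→(4,4,4)
  e1=(0,1,0) f→(0,4,4) g→(1,4,4)
  e2=(0,0,1) f→(4,4,2) g→(0,2,3)
  ⟦path⟧₁ = (4 1 0; 4 4 2; 4 4 3)
Path 2 = h;k:
  e0=(1,0,0) h→(2,3,3) k→(4,3,4)
  e1=(0,1,0) h→(2,3,1) k→(1,2,4)
  e2=(0,0,1) h→(4,0,2) k→(0,3,3)
  ⟦path⟧₂ = (4 1 0; 3 2 3; 4 4 3)
Equal? NO — does not commute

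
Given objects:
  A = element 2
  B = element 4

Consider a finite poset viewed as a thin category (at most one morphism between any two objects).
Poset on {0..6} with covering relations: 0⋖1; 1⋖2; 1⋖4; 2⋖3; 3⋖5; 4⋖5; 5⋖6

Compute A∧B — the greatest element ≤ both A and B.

Answer: A∧B = 1

Work:
Common predecessors of 2,4: {0,1}
  0 <= 1
  1 <= 1
glb = 1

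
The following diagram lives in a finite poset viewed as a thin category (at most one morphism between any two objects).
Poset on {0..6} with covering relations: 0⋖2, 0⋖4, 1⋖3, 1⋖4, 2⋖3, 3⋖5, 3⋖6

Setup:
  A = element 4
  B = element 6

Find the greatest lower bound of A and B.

Lower bounds of A=4 and B=6: {0,1}
  maximal lower bounds 0 and 1 are incomparable: neither 0<=1 nor 1<=0
→ no greatest lower bound exists

Answer: NO MEET EXISTS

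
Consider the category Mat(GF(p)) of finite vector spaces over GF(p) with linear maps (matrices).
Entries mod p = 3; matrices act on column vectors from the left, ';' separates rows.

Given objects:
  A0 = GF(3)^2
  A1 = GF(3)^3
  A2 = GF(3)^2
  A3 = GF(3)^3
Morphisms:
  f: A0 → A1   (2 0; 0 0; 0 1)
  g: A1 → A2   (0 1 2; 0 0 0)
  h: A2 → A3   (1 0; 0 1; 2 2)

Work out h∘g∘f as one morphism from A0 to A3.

Answer: (0 2; 0 0; 0 1)

Work:
  e0=⟨1,0⟩ f→⟨2,0,0⟩ g→⟨0,0⟩ h→⟨0,0,0⟩
  e1=⟨0,1⟩ f→⟨0,0,1⟩ g→⟨2,0⟩ h→⟨2,0,1⟩
composite: (0 2; 0 0; 0 1)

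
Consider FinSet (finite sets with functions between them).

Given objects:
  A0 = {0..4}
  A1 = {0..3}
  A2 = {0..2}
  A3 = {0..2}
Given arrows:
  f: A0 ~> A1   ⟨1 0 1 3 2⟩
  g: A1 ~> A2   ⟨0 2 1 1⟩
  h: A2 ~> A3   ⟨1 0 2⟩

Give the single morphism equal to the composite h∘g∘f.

  0 f~>1 g~>2 h~>2
  1 f~>0 g~>0 h~>1
  2 f~>1 g~>2 h~>2
  3 f~>3 g~>1 h~>0
  4 f~>2 g~>1 h~>0
result: ⟨2 1 2 0 0⟩

Answer: ⟨2 1 2 0 0⟩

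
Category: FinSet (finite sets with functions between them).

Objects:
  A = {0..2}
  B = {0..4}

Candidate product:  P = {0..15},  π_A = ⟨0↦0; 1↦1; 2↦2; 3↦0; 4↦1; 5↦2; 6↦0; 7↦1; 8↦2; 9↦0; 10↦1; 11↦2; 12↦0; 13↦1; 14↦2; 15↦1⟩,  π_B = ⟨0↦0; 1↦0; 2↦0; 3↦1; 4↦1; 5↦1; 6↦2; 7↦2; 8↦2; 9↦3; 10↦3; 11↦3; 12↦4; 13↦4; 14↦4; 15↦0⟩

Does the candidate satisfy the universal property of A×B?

|A|·|B| = 3·5 = 15;  |P| = 16
  → cardinalities differ; no bijection possible.

Answer: NOT A VALID PRODUCT — |P|=16 ≠ |A|·|B|=15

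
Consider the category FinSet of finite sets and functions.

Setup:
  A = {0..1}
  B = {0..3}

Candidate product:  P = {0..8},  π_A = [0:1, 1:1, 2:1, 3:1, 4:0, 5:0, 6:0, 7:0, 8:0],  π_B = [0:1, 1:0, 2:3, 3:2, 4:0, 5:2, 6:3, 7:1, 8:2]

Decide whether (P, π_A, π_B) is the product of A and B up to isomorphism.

Answer: NOT A VALID PRODUCT — |P|=9 ≠ |A|·|B|=8

Derivation:
|A|·|B| = 2·4 = 8;  |P| = 9
  → cardinalities differ; no bijection possible.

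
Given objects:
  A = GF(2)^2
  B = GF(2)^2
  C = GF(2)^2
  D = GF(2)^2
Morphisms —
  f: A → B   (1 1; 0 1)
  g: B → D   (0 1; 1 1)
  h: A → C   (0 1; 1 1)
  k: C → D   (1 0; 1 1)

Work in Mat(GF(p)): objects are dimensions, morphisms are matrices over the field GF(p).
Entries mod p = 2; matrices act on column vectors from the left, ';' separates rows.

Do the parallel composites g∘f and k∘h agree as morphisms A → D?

Answer: COMMUTES

Work:
Path 1 = f;g:
  e0=(1,0) f→(1,0) g→(0,1)
  e1=(0,1) f→(1,1) g→(1,0)
  ⟦path⟧₁ = (0 1; 1 0)
Path 2 = h;k:
  e0=(1,0) h→(0,1) k→(0,1)
  e1=(0,1) h→(1,1) k→(1,0)
  ⟦path⟧₂ = (0 1; 1 0)
Equal? equal; square commutes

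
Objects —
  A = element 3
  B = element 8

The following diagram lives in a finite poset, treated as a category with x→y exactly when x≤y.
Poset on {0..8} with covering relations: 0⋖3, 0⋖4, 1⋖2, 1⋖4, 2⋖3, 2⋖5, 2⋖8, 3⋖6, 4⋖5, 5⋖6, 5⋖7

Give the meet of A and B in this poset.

Answer: A∧B = 2

Work:
{x : x<=A ∧ x<=B} = {1,2}  (A=3, B=8)
  1 <= 2
  2 <= 2
glb = 2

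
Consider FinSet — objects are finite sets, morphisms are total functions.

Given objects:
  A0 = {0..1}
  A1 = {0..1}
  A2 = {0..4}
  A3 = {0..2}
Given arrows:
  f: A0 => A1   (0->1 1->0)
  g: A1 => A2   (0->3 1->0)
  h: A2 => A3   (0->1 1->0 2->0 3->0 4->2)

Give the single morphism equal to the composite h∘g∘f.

Answer: (0->1 1->0)

Derivation:
  0 f=>1 g=>0 h=>1
  1 f=>0 g=>3 h=>0
result: (0->1 1->0)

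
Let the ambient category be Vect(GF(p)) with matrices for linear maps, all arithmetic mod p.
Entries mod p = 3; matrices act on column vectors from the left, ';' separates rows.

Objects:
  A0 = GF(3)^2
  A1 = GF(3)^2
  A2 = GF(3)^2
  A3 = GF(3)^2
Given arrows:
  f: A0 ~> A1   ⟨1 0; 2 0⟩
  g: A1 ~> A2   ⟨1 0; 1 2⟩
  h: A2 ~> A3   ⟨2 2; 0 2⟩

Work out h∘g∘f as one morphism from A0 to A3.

  e0=⟨1,0⟩ f~>⟨1,2⟩ g~>⟨1,2⟩ h~>⟨0,1⟩
  e1=⟨0,1⟩ f~>⟨0,0⟩ g~>⟨0,0⟩ h~>⟨0,0⟩
composite: ⟨0 0; 1 0⟩

Answer: ⟨0 0; 1 0⟩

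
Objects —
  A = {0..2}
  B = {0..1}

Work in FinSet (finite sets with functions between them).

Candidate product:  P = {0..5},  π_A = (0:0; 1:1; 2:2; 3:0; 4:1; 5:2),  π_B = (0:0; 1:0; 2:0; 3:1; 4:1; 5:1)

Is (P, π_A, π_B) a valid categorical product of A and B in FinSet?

|A|·|B| = 3·2 = 6;  |P| = 6
Check the pairing map k ↦ (π_A(k), π_B(k)):
  0 : (0,0)
  1 : (1,0)
  2 : (2,0)
  3 : (0,1)
  4 : (1,1)
  5 : (2,1)
distinct pairs in image: 6 / 6 needed
  → bijection onto A×B; projections well-typed.

Answer: VALID PRODUCT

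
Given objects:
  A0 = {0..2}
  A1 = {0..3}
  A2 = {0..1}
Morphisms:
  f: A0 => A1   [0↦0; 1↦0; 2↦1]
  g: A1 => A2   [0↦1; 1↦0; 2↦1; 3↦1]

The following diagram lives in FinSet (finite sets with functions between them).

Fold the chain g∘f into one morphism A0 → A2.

  0 f=>0 g=>1
  1 f=>0 g=>1
  2 f=>1 g=>0
result: [0↦1; 1↦1; 2↦0]

Answer: [0↦1; 1↦1; 2↦0]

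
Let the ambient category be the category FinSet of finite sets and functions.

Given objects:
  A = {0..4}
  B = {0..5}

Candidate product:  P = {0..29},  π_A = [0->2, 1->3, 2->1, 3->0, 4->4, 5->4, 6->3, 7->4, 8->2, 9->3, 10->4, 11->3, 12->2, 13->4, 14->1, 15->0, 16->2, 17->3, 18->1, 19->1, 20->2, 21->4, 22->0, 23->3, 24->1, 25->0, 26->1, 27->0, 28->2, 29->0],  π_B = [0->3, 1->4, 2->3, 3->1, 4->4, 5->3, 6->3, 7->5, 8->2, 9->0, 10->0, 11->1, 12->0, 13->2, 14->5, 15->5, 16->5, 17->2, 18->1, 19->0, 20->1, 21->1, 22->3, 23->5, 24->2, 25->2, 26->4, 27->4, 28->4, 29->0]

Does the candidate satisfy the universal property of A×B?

Answer: VALID PRODUCT

Work:
|A|·|B| = 5·6 = 30;  |P| = 30
Check the pairing map k ↦ (π_A(k), π_B(k)):
  0 -> (2,3)
  1 -> (3,4)
  2 -> (1,3)
  3 -> (0,1)
  4 -> (4,4)
  5 -> (4,3)
  6 -> (3,3)
  7 -> (4,5)
  8 -> (2,2)
  9 -> (3,0)
  10 -> (4,0)
  11 -> (3,1)
  12 -> (2,0)
  13 -> (4,2)
  14 -> (1,5)
  15 -> (0,5)
  16 -> (2,5)
  17 -> (3,2)
  18 -> (1,1)
  19 -> (1,0)
  20 -> (2,1)
  21 -> (4,1)
  22 -> (0,3)
  23 -> (3,5)
  24 -> (1,2)
  25 -> (0,2)
  26 -> (1,4)
  27 -> (0,4)
  28 -> (2,4)
  29 -> (0,0)
distinct pairs in image: 30 / 30 needed
  → bijection onto A×B; projections well-typed.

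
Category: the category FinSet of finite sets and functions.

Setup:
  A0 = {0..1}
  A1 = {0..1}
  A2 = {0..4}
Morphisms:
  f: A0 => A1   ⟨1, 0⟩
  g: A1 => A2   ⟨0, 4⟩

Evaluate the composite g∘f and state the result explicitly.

Answer: ⟨4, 0⟩

Trace:
  0 f=>1 g=>4
  1 f=>0 g=>0
result: ⟨4, 0⟩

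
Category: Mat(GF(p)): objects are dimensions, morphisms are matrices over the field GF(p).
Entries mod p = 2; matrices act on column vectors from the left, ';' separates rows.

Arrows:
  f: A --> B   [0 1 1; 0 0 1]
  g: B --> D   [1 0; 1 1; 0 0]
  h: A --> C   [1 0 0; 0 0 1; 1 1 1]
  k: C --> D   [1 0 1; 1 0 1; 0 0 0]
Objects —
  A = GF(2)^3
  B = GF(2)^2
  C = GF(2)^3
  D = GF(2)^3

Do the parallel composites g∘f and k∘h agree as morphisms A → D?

Answer: DOES NOT COMMUTE

Derivation:
Path 1 = f;g:
  e0=⟨1,0,0⟩ f-->⟨0,0⟩ g-->⟨0,0,0⟩
  e1=⟨0,1,0⟩ f-->⟨1,0⟩ g-->⟨1,1,0⟩
  e2=⟨0,0,1⟩ f-->⟨1,1⟩ g-->⟨1,0,0⟩
  ⟦path⟧₁ = [0 1 1; 0 1 0; 0 0 0]
Path 2 = h;k:
  e0=⟨1,0,0⟩ h-->⟨1,0,1⟩ k-->⟨0,0,0⟩
  e1=⟨0,1,0⟩ h-->⟨0,0,1⟩ k-->⟨1,1,0⟩
  e2=⟨0,0,1⟩ h-->⟨0,1,1⟩ k-->⟨1,1,0⟩
  ⟦path⟧₂ = [0 1 1; 0 1 1; 0 0 0]
Equal? NO — does not commute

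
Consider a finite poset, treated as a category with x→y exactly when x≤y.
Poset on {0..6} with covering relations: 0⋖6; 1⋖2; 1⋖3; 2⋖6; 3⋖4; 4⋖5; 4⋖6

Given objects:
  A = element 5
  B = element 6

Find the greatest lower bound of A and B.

Common predecessors of 5,6: {1,3,4}
  1 <= 4
  3 <= 4
  4 <= 4
glb = 4

Answer: A∧B = 4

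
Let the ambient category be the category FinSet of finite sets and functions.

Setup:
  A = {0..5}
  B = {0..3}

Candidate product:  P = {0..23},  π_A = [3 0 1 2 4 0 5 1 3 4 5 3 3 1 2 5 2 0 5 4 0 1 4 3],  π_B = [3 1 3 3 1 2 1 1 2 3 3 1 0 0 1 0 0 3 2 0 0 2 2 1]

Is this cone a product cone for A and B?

|A|·|B| = 6·4 = 24;  |P| = 24
Check the pairing map k ↦ (π_A(k), π_B(k)):
  0 : (3,3)
  1 : (0,1)
  2 : (1,3)
  3 : (2,3)
  4 : (4,1)
  5 : (0,2)
  6 : (5,1)
  7 : (1,1)
  8 : (3,2)
  9 : (4,3)
  10 : (5,3)
  11 : (3,1)
  12 : (3,0)
  13 : (1,0)
  14 : (2,1)
  15 : (5,0)
  16 : (2,0)
  17 : (0,3)
  18 : (5,2)
  19 : (4,0)
  20 : (0,0)
  21 : (1,2)
  22 : (4,2)
  23 : (3,1)  ✗ repeats pair of k=11
distinct pairs in image: 23 / 24 needed
  → (3,1) hit at k=11 and k=23

Answer: NOT A VALID PRODUCT — duplicate pair at indices 11,23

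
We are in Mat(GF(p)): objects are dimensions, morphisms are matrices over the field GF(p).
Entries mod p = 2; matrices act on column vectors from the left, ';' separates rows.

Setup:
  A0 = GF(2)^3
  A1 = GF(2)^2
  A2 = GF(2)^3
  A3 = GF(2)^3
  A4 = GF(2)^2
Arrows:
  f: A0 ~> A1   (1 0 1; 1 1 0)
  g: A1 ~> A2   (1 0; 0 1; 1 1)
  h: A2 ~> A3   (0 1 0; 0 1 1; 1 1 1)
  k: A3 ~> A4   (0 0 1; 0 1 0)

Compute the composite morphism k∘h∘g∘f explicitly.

Answer: (0 0 0; 1 0 1)

Trace:
  e0=(1,0,0) f~>(1,1) g~>(1,1,0) h~>(1,1,0) k~>(0,1)
  e1=(0,1,0) f~>(0,1) g~>(0,1,1) h~>(1,0,0) k~>(0,0)
  e2=(0,0,1) f~>(1,0) g~>(1,0,1) h~>(0,1,0) k~>(0,1)
composite: (0 0 0; 1 0 1)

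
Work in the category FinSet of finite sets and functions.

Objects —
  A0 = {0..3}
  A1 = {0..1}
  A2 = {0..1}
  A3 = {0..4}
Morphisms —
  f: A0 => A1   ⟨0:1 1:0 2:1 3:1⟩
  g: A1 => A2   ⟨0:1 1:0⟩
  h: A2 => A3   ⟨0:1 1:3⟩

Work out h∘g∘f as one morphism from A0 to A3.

  0 f=>1 g=>0 h=>1
  1 f=>0 g=>1 h=>3
  2 f=>1 g=>0 h=>1
  3 f=>1 g=>0 h=>1
⟦path⟧: ⟨0:1 1:3 2:1 3:1⟩

Answer: ⟨0:1 1:3 2:1 3:1⟩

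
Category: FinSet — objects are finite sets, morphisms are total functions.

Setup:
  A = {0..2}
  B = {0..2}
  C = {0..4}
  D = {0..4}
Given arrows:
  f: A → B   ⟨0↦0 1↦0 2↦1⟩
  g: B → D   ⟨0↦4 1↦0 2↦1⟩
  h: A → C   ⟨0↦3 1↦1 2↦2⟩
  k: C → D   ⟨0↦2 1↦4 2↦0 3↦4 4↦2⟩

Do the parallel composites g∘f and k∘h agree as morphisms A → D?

1) trace f;g:
  0 f→0 g→4
  1 f→0 g→4
  2 f→1 g→0
  ⟦path⟧₁ = ⟨0↦4 1↦4 2↦0⟩
2) trace h;k:
  0 h→3 k→4
  1 h→1 k→4
  2 h→2 k→0
  ⟦path⟧₂ = ⟨0↦4 1↦4 2↦0⟩
Equal? YES — commutes

Answer: COMMUTES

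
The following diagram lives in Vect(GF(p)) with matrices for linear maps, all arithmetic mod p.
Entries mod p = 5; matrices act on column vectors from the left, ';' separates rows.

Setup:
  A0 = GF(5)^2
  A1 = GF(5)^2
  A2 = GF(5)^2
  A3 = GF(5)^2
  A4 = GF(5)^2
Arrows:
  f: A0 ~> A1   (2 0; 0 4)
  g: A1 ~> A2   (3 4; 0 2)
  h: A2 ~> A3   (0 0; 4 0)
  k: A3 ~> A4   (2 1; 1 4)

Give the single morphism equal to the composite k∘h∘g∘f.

  e0=(1,0) f~>(2,0) g~>(1,0) h~>(0,4) k~>(4,1)
  e1=(0,1) f~>(0,4) g~>(1,3) h~>(0,4) k~>(4,1)
composite: (4 4; 1 1)

Answer: (4 4; 1 1)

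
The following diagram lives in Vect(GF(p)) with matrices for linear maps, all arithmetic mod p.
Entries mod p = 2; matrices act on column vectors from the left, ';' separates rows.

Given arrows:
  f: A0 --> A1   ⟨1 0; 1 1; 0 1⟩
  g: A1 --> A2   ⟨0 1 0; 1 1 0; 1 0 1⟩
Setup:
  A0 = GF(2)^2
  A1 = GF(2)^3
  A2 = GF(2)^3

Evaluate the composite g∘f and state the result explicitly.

Answer: ⟨1 1; 0 1; 1 1⟩

Work:
  e0=(1,0) f-->(1,1,0) g-->(1,0,1)
  e1=(0,1) f-->(0,1,1) g-->(1,1,1)
composite: ⟨1 1; 0 1; 1 1⟩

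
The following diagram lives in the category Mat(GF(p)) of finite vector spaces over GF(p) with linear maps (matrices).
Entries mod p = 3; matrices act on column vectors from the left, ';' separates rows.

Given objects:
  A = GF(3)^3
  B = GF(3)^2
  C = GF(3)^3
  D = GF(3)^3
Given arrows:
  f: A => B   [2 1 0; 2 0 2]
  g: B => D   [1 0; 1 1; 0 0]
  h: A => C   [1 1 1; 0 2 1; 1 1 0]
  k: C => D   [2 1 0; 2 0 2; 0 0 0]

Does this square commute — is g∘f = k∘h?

Along f;g (path 1):
  e0=⟨1,0,0⟩ f=>⟨2,2⟩ g=>⟨2,1,0⟩
  e1=⟨0,1,0⟩ f=>⟨1,0⟩ g=>⟨1,1,0⟩
  e2=⟨0,0,1⟩ f=>⟨0,2⟩ g=>⟨0,2,0⟩
  composite₁ = [2 1 0; 1 1 2; 0 0 0]
Along h;k (path 2):
  e0=⟨1,0,0⟩ h=>⟨1,0,1⟩ k=>⟨2,1,0⟩
  e1=⟨0,1,0⟩ h=>⟨1,2,1⟩ k=>⟨1,1,0⟩
  e2=⟨0,0,1⟩ h=>⟨1,1,0⟩ k=>⟨0,2,0⟩
  composite₂ = [2 1 0; 1 1 2; 0 0 0]
Equal? YES — commutes

Answer: COMMUTES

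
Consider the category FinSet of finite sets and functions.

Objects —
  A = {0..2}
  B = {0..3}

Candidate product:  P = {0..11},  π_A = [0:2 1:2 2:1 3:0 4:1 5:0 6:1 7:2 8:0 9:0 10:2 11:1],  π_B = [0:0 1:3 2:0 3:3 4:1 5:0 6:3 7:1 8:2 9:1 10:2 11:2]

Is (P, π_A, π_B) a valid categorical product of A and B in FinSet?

Answer: VALID PRODUCT

Trace:
|A|·|B| = 3·4 = 12;  |P| = 12
Check the pairing map k ↦ (π_A(k), π_B(k)):
  0 : (2,0)
  1 : (2,3)
  2 : (1,0)
  3 : (0,3)
  4 : (1,1)
  5 : (0,0)
  6 : (1,3)
  7 : (2,1)
  8 : (0,2)
  9 : (0,1)
  10 : (2,2)
  11 : (1,2)
distinct pairs in image: 12 / 12 needed
  → bijection onto A×B; projections well-typed.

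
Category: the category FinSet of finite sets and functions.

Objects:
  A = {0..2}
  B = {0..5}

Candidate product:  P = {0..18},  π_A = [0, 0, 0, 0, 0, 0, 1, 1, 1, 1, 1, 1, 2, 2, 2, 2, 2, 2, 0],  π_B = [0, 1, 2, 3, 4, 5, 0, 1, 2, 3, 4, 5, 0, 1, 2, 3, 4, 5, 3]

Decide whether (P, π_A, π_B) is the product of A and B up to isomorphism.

|A|·|B| = 3·6 = 18;  |P| = 19
  → cardinalities differ; no bijection possible.

Answer: NOT A VALID PRODUCT — |P|=19 ≠ |A|·|B|=18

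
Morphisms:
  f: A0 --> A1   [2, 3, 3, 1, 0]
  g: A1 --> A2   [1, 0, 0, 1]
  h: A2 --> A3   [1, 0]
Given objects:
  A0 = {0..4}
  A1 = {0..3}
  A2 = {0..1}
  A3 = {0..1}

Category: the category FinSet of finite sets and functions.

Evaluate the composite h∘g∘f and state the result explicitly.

Answer: [1, 0, 0, 1, 0]

Derivation:
  0 f-->2 g-->0 h-->1
  1 f-->3 g-->1 h-->0
  2 f-->3 g-->1 h-->0
  3 f-->1 g-->0 h-->1
  4 f-->0 g-->1 h-->0
⟦path⟧: [1, 0, 0, 1, 0]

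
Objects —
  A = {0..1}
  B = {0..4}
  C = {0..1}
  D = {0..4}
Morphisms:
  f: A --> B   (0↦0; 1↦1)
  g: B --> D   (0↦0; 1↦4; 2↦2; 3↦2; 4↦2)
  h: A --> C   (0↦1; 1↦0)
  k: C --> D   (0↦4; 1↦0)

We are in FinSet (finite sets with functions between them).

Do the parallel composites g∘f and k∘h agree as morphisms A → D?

Along f;g (path 1):
  0 f-->0 g-->0
  1 f-->1 g-->4
  ⟦path⟧₁ = (0↦0; 1↦4)
Along h;k (path 2):
  0 h-->1 k-->0
  1 h-->0 k-->4
  ⟦path⟧₂ = (0↦0; 1↦4)
Equal? YES — commutes

Answer: COMMUTES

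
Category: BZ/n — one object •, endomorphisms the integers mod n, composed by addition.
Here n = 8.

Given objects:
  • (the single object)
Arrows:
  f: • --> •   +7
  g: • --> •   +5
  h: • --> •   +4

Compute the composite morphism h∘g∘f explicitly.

Answer: +0

Work:
  0 +7≡7 +5≡4 +4≡0  (mod 8)
result: +0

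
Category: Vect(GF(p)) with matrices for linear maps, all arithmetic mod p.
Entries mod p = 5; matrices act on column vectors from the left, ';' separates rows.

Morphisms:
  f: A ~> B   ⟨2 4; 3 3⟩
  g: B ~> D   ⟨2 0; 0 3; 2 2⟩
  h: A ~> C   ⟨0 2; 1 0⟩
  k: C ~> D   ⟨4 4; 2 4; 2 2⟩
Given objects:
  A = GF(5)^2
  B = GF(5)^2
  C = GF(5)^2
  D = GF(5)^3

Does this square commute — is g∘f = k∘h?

Along f;g (path 1):
  e0=(1,0) f~>(2,3) g~>(4,4,0)
  e1=(0,1) f~>(4,3) g~>(3,4,4)
  composite₁ = ⟨4 3; 4 4; 0 4⟩
Along h;k (path 2):
  e0=(1,0) h~>(0,1) k~>(4,4,2)
  e1=(0,1) h~>(2,0) k~>(3,4,4)
  composite₂ = ⟨4 3; 4 4; 2 4⟩
Equal? differ; not commutative

Answer: DOES NOT COMMUTE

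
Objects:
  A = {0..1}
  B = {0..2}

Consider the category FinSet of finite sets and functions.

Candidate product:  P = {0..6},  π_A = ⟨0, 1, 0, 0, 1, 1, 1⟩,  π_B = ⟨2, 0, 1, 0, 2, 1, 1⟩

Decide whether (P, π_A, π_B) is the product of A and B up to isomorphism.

Answer: NOT A VALID PRODUCT — |P|=7 ≠ |A|·|B|=6

Trace:
|A|·|B| = 2·3 = 6;  |P| = 7
  → cardinalities differ; no bijection possible.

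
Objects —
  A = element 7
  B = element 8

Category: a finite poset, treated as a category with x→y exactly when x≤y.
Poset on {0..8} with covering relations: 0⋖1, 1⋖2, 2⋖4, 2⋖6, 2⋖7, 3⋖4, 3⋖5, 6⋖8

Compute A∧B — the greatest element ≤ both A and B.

Answer: A∧B = 2

Derivation:
Common predecessors of 7,8: {0,1,2}
  0 ⊑ 2
  1 ⊑ 2
  2 ⊑ 2
glb = 2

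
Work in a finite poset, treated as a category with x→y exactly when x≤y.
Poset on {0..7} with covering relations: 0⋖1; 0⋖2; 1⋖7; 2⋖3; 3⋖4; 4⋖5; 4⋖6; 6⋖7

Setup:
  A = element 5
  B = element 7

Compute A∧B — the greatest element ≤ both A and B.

Answer: A∧B = 4

Trace:
{x : x<=A ∧ x<=B} = {0,2,3,4}  (A=5, B=7)
  0 <= 4
  2 <= 4
  3 <= 4
  4 <= 4
glb = 4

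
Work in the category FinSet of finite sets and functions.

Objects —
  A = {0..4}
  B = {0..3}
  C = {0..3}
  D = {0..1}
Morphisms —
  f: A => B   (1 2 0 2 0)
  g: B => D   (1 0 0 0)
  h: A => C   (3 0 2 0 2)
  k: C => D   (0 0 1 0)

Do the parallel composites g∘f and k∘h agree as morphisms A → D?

Answer: COMMUTES

Work:
Path 1 = f;g:
  0 f=>1 g=>0
  1 f=>2 g=>0
  2 f=>0 g=>1
  3 f=>2 g=>0
  4 f=>0 g=>1
  composite₁ = (0 0 1 0 1)
Path 2 = h;k:
  0 h=>3 k=>0
  1 h=>0 k=>0
  2 h=>2 k=>1
  3 h=>0 k=>0
  4 h=>2 k=>1
  composite₂ = (0 0 1 0 1)
Equal? YES — commutes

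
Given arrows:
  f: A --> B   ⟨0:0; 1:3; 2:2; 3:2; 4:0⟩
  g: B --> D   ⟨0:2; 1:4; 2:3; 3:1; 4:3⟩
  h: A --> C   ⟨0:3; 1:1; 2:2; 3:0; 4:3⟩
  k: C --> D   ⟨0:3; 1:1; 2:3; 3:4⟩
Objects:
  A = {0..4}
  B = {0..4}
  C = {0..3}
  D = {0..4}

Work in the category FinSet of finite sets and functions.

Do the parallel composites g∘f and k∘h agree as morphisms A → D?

Path 1 = f;g:
  0 f-->0 g-->2
  1 f-->3 g-->1
  2 f-->2 g-->3
  3 f-->2 g-->3
  4 f-->0 g-->2
  ⟦path⟧₁ = ⟨0:2; 1:1; 2:3; 3:3; 4:2⟩
Path 2 = h;k:
  0 h-->3 k-->4
  1 h-->1 k-->1
  2 h-->2 k-->3
  3 h-->0 k-->3
  4 h-->3 k-->4
  ⟦path⟧₂ = ⟨0:4; 1:1; 2:3; 3:3; 4:4⟩
Equal? distinct morphisms ✗

Answer: DOES NOT COMMUTE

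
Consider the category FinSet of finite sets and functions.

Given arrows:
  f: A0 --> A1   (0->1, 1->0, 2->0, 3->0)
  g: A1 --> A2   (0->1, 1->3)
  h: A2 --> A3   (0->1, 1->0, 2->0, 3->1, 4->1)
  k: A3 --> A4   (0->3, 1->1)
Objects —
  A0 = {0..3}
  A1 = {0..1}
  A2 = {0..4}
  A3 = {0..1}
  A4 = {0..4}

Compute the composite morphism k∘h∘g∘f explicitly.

Answer: (0->1, 1->3, 2->3, 3->3)

Derivation:
  0 f-->1 g-->3 h-->1 k-->1
  1 f-->0 g-->1 h-->0 k-->3
  2 f-->0 g-->1 h-->0 k-->3
  3 f-->0 g-->1 h-->0 k-->3
⟦path⟧: (0->1, 1->3, 2->3, 3->3)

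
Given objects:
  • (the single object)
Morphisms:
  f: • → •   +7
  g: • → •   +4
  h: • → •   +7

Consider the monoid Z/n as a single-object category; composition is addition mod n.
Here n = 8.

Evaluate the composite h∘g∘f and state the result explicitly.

Answer: +2

Derivation:
  0 +7≡7 +4≡3 +7≡2  (mod 8)
composite: +2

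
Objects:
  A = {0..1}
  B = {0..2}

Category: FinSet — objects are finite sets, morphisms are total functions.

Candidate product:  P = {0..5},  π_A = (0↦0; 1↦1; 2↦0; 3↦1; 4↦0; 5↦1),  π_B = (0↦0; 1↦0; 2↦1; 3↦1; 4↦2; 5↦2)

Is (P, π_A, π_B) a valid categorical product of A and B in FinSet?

Answer: VALID PRODUCT

Work:
|A|·|B| = 2·3 = 6;  |P| = 6
Check the pairing map k ↦ (π_A(k), π_B(k)):
  0 ↦ (0,0)
  1 ↦ (1,0)
  2 ↦ (0,1)
  3 ↦ (1,1)
  4 ↦ (0,2)
  5 ↦ (1,2)
distinct pairs in image: 6 / 6 needed
  → bijection onto A×B; projections well-typed.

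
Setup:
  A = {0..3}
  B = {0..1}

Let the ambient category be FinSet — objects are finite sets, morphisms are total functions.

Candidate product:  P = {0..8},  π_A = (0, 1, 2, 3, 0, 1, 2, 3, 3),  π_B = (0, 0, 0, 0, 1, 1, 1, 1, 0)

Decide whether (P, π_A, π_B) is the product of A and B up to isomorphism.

|A|·|B| = 4·2 = 8;  |P| = 9
  → cardinalities differ; no bijection possible.

Answer: NOT A VALID PRODUCT — |P|=9 ≠ |A|·|B|=8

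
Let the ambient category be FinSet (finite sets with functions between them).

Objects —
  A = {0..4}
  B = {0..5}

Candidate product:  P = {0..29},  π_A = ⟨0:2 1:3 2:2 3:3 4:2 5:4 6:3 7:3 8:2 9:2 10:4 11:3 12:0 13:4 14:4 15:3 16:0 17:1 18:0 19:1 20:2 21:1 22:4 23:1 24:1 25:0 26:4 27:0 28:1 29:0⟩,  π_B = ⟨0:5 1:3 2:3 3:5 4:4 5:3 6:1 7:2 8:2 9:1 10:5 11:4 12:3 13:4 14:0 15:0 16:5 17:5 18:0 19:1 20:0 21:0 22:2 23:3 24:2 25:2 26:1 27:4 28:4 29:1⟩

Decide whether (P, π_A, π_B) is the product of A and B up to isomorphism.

Answer: VALID PRODUCT

Trace:
|A|·|B| = 5·6 = 30;  |P| = 30
Check the pairing map k ↦ (π_A(k), π_B(k)):
  0 : (2,5)
  1 : (3,3)
  2 : (2,3)
  3 : (3,5)
  4 : (2,4)
  5 : (4,3)
  6 : (3,1)
  7 : (3,2)
  8 : (2,2)
  9 : (2,1)
  10 : (4,5)
  11 : (3,4)
  12 : (0,3)
  13 : (4,4)
  14 : (4,0)
  15 : (3,0)
  16 : (0,5)
  17 : (1,5)
  18 : (0,0)
  19 : (1,1)
  20 : (2,0)
  21 : (1,0)
  22 : (4,2)
  23 : (1,3)
  24 : (1,2)
  25 : (0,2)
  26 : (4,1)
  27 : (0,4)
  28 : (1,4)
  29 : (0,1)
distinct pairs in image: 30 / 30 needed
  → bijection onto A×B; projections well-typed.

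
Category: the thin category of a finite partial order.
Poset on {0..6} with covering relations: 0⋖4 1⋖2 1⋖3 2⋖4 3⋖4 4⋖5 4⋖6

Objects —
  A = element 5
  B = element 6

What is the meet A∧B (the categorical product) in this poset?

Lower bounds of A=5 and B=6: {0,1,2,3,4}
  0 ⊑ 4
  1 ⊑ 4
  2 ⊑ 4
  3 ⊑ 4
  4 ⊑ 4
glb = 4

Answer: A∧B = 4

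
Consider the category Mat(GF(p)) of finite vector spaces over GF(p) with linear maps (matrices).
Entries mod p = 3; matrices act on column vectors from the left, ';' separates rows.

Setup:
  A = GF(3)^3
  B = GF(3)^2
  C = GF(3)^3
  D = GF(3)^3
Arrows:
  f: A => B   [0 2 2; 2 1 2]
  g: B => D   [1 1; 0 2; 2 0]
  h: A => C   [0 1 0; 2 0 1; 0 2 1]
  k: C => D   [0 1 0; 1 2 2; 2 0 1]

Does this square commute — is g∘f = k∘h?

Path 1 = f;g:
  e0=(1,0,0) f=>(0,2) g=>(2,1,0)
  e1=(0,1,0) f=>(2,1) g=>(0,2,1)
  e2=(0,0,1) f=>(2,2) g=>(1,1,1)
  ⟦path⟧₁ = [2 0 1; 1 2 1; 0 1 1]
Path 2 = h;k:
  e0=(1,0,0) h=>(0,2,0) k=>(2,1,0)
  e1=(0,1,0) h=>(1,0,2) k=>(0,2,1)
  e2=(0,0,1) h=>(0,1,1) k=>(1,1,1)
  ⟦path⟧₂ = [2 0 1; 1 2 1; 0 1 1]
Equal? equal; square commutes

Answer: COMMUTES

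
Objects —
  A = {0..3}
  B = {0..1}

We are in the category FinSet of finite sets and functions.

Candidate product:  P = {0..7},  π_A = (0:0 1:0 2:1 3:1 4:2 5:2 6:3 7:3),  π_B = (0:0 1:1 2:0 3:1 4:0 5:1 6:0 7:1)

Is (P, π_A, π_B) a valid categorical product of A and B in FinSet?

Answer: VALID PRODUCT

Work:
|A|·|B| = 4·2 = 8;  |P| = 8
Check the pairing map k ↦ (π_A(k), π_B(k)):
  0 : (0,0)
  1 : (0,1)
  2 : (1,0)
  3 : (1,1)
  4 : (2,0)
  5 : (2,1)
  6 : (3,0)
  7 : (3,1)
distinct pairs in image: 8 / 8 needed
  → bijection onto A×B; projections well-typed.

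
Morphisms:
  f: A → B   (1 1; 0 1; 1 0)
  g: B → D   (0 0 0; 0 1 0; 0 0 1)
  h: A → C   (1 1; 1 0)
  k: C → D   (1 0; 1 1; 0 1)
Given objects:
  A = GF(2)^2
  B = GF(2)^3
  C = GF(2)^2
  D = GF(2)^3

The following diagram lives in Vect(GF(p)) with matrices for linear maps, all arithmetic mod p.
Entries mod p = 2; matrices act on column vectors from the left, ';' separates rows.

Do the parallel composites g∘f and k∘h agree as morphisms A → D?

1) trace f;g:
  e0=(1,0) f→(1,0,1) g→(0,0,1)
  e1=(0,1) f→(1,1,0) g→(0,1,0)
  result₁ = (0 0; 0 1; 1 0)
2) trace h;k:
  e0=(1,0) h→(1,1) k→(1,0,1)
  e1=(0,1) h→(1,0) k→(1,1,0)
  result₂ = (1 1; 0 1; 1 0)
Equal? differ; not commutative

Answer: DOES NOT COMMUTE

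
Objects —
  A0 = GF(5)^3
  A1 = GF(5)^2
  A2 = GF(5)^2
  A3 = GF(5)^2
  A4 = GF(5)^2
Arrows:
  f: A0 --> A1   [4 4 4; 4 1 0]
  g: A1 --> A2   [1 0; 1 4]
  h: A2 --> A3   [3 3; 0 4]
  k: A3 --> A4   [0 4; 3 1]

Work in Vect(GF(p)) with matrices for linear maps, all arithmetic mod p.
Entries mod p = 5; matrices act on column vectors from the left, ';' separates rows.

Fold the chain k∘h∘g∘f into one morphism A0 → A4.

Answer: [0 3 4; 1 0 3]

Work:
  e0=⟨1,0,0⟩ f-->⟨4,4⟩ g-->⟨4,0⟩ h-->⟨2,0⟩ k-->⟨0,1⟩
  e1=⟨0,1,0⟩ f-->⟨4,1⟩ g-->⟨4,3⟩ h-->⟨1,2⟩ k-->⟨3,0⟩
  e2=⟨0,0,1⟩ f-->⟨4,0⟩ g-->⟨4,4⟩ h-->⟨4,1⟩ k-->⟨4,3⟩
composite: [0 3 4; 1 0 3]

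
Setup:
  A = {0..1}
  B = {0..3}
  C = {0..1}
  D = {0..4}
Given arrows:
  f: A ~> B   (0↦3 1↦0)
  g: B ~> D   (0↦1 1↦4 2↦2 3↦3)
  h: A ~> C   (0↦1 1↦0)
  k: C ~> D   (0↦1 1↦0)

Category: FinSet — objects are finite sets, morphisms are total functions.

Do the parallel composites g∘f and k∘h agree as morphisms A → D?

Path 1 = f;g:
  0 f~>3 g~>3
  1 f~>0 g~>1
  result₁ = (0↦3 1↦1)
Path 2 = h;k:
  0 h~>1 k~>0
  1 h~>0 k~>1
  result₂ = (0↦0 1↦1)
Equal? distinct morphisms ✗

Answer: DOES NOT COMMUTE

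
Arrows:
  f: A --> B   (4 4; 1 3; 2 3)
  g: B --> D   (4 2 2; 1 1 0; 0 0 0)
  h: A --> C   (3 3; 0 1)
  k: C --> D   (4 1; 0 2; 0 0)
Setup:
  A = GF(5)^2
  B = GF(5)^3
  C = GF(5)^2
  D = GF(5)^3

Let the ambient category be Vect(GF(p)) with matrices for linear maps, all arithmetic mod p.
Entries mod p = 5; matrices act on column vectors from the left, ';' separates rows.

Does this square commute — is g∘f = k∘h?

1) trace f;g:
  e0=⟨1,0⟩ f-->⟨4,1,2⟩ g-->⟨2,0,0⟩
  e1=⟨0,1⟩ f-->⟨4,3,3⟩ g-->⟨3,2,0⟩
  result₁ = (2 3; 0 2; 0 0)
2) trace h;k:
  e0=⟨1,0⟩ h-->⟨3,0⟩ k-->⟨2,0,0⟩
  e1=⟨0,1⟩ h-->⟨3,1⟩ k-->⟨3,2,0⟩
  result₂ = (2 3; 0 2; 0 0)
Equal? YES — commutes

Answer: COMMUTES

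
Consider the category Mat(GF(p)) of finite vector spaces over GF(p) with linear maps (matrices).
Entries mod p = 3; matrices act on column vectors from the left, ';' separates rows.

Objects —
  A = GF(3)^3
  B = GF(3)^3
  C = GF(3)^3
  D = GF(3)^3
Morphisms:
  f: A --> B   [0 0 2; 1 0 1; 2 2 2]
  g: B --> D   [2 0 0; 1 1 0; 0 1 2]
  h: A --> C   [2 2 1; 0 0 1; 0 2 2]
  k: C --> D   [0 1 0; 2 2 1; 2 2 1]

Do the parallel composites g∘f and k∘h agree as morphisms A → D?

Answer: DOES NOT COMMUTE

Derivation:
Path 1 = f;g:
  e0=(1,0,0) f-->(0,1,2) g-->(0,1,2)
  e1=(0,1,0) f-->(0,0,2) g-->(0,0,1)
  e2=(0,0,1) f-->(2,1,2) g-->(1,0,2)
  ⟦path⟧₁ = [0 0 1; 1 0 0; 2 1 2]
Path 2 = h;k:
  e0=(1,0,0) h-->(2,0,0) k-->(0,1,1)
  e1=(0,1,0) h-->(2,0,2) k-->(0,0,0)
  e2=(0,0,1) h-->(1,1,2) k-->(1,0,0)
  ⟦path⟧₂ = [0 0 1; 1 0 0; 1 0 0]
Equal? NO — does not commute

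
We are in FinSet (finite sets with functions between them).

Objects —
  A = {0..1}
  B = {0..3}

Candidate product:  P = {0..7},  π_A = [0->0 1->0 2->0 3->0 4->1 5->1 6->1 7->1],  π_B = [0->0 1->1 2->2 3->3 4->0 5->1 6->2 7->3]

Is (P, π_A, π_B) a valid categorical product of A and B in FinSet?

Answer: VALID PRODUCT

Derivation:
|A|·|B| = 2·4 = 8;  |P| = 8
Check the pairing map k ↦ (π_A(k), π_B(k)):
  0 -> (0,0)
  1 -> (0,1)
  2 -> (0,2)
  3 -> (0,3)
  4 -> (1,0)
  5 -> (1,1)
  6 -> (1,2)
  7 -> (1,3)
distinct pairs in image: 8 / 8 needed
  → bijection onto A×B; projections well-typed.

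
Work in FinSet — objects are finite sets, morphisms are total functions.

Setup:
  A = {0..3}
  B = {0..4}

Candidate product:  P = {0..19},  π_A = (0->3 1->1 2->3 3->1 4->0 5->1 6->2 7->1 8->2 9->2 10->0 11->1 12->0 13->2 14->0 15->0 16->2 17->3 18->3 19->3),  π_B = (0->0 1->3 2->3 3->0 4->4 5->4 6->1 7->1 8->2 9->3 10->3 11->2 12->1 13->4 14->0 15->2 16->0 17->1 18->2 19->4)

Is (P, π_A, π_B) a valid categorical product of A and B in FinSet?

|A|·|B| = 4·5 = 20;  |P| = 20
Check the pairing map k ↦ (π_A(k), π_B(k)):
  0 -> (3,0)
  1 -> (1,3)
  2 -> (3,3)
  3 -> (1,0)
  4 -> (0,4)
  5 -> (1,4)
  6 -> (2,1)
  7 -> (1,1)
  8 -> (2,2)
  9 -> (2,3)
  10 -> (0,3)
  11 -> (1,2)
  12 -> (0,1)
  13 -> (2,4)
  14 -> (0,0)
  15 -> (0,2)
  16 -> (2,0)
  17 -> (3,1)
  18 -> (3,2)
  19 -> (3,4)
distinct pairs in image: 20 / 20 needed
  → bijection onto A×B; projections well-typed.

Answer: VALID PRODUCT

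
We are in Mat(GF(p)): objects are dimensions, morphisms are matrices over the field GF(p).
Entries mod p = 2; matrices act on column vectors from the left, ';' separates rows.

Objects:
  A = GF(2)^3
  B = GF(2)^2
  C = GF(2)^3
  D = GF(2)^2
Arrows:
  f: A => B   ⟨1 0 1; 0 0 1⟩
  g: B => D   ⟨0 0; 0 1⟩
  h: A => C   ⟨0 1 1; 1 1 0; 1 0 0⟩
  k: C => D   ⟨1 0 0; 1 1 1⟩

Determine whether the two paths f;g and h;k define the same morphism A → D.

1) trace f;g:
  e0=[1,0,0] f=>[1,0] g=>[0,0]
  e1=[0,1,0] f=>[0,0] g=>[0,0]
  e2=[0,0,1] f=>[1,1] g=>[0,1]
  composite₁ = ⟨0 0 0; 0 0 1⟩
2) trace h;k:
  e0=[1,0,0] h=>[0,1,1] k=>[0,0]
  e1=[0,1,0] h=>[1,1,0] k=>[1,0]
  e2=[0,0,1] h=>[1,0,0] k=>[1,1]
  composite₂ = ⟨0 1 1; 0 0 1⟩
Equal? NO — does not commute

Answer: DOES NOT COMMUTE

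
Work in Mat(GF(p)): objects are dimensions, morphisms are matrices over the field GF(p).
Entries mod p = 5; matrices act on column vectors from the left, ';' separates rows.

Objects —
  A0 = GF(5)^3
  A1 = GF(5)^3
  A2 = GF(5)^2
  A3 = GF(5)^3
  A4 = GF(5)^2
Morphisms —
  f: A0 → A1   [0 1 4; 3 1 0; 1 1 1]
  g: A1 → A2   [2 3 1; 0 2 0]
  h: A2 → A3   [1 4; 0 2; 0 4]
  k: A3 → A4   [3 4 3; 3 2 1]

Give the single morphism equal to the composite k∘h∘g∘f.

  e0=[1,0,0] f→[0,3,1] g→[0,1] h→[4,2,4] k→[2,0]
  e1=[0,1,0] f→[1,1,1] g→[1,2] h→[4,4,3] k→[2,3]
  e2=[0,0,1] f→[4,0,1] g→[4,0] h→[4,0,0] k→[2,2]
composite: [2 2 2; 0 3 2]

Answer: [2 2 2; 0 3 2]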